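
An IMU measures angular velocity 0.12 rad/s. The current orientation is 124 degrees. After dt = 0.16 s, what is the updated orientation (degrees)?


delta_theta = w * dt = 0.12 * 0.16 = 0.0192 rad
= 1.1001 deg
theta_new = 124 + 1.1001 = 125.1001 deg


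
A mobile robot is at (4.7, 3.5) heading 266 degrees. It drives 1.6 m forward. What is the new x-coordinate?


x_new = x0 + d*cos(theta)
= 4.7 + 1.6*cos(266)
= 4.7 + -0.1116
= 4.5884


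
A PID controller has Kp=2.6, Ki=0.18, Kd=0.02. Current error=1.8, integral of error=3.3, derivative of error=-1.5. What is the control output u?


u = Kp*e + Ki*int(e) + Kd*de/dt
= 2.6*1.8 + 0.18*3.3 + 0.02*(-1.5)
= 4.68 + 0.594 + -0.03
= 5.244


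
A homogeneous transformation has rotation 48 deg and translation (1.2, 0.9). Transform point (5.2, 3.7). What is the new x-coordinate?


x' = cos(theta)*px - sin(theta)*py + tx
= 0.6691*5.2 - 0.7431*3.7 + 1.2
= 1.9298


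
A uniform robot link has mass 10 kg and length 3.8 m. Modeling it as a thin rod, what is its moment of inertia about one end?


I = (1/3) * m * L^2
= (1/3) * 10 * 3.8^2
= 0.333333 * 10 * 14.44
= 48.1333 kg*m^2


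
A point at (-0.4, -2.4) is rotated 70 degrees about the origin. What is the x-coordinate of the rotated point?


x' = x*cos(theta) - y*sin(theta)
cos(70 deg) = 0.342, sin(70 deg) = 0.9397
x' = -0.4 * 0.342 - -2.4 * 0.9397
= -0.1368 - -2.2553
= 2.1185


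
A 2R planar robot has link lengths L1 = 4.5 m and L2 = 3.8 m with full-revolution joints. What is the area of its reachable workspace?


r_max = L1 + L2 = 8.3 m
r_min = |L1 - L2| = 0.7 m
Area = pi*(r_max^2 - r_min^2)
= pi*(68.89 - 0.49)
= pi * 68.4
= 214.8849 m^2


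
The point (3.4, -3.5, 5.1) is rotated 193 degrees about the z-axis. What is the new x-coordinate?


Rotation about z-axis: x' = x*cos(theta) - y*sin(theta)
= 3.4 * -0.9744 - -3.5 * -0.225
= -4.1002


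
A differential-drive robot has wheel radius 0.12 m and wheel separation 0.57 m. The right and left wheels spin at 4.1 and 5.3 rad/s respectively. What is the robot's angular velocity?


vR = r*wR = 0.12*4.1 = 0.492 m/s
vL = r*wL = 0.12*5.3 = 0.636 m/s
v = (vR+vL)/2 = 0.564 m/s
omega = (vR-vL)/L = -0.2526 rad/s
angular velocity = -0.2526 rad/s


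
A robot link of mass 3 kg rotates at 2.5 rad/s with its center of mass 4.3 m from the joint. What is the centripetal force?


F = m * omega^2 * r
= 3 * 2.5^2 * 4.3
= 3 * 6.25 * 4.3
= 80.625 N


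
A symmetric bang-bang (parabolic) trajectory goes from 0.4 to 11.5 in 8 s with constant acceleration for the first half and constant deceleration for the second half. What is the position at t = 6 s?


Symmetric rest-to-rest: each phase covers (pf-p0)/2 in time T/2. 0.5*a*(T/2)^2 = (pf-p0)/2 => a = 4*(pf-p0)/T^2
a = 4*(11.5-0.4)/8^2 = 0.6937
t = 6 is in the deceleration phase (t > T/2).
p = pf - 0.5*a*(T-t)^2 = 11.5 - 0.5*0.6937*2^2
= 10.1125


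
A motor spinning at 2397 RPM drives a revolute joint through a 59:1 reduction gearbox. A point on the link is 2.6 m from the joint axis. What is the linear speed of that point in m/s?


omega_motor = 2397 * 2*pi/60 = 251.0133 rad/s
omega_joint = omega_motor / 59 = 4.2545 rad/s
v = omega_joint * r = 4.2545 * 2.6
= 11.0616 m/s


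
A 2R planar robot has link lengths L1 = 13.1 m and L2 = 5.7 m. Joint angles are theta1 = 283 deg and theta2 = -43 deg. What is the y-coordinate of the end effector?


Convert angles to radians: theta1 = 4.9393, theta2 = -0.7505
y = L1*sin(theta1) + L2*sin(theta1+theta2)
y = -12.7642 + -4.9363
y = -17.7006


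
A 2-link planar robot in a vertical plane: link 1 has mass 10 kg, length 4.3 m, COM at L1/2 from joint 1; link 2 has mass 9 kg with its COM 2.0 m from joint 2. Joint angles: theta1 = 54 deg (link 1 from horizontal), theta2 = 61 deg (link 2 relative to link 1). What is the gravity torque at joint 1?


Horizontal distance from joint 1 to link-1 COM:
  x_c1 = (L1/2)*cos(t1) = 2.15 * 0.5878 = 1.2637 m
Horizontal distance from joint 1 to link-2 COM:
  x_c2 = L1*cos(t1) + Lc2*cos(t1+t2)
       = 4.3*0.5878 + 2.0*-0.4226 = 1.6822 m
tau1 = m1*g*x_c1 + m2*g*x_c2
     = 10*9.81*1.2637 + 9*9.81*1.6822
     = 123.9727 + 148.525
     = 272.4977 Nm


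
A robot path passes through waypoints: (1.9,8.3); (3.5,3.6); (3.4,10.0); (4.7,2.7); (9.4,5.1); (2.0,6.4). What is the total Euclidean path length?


Segment lengths:
  seg1 = sqrt((1.6)^2 + (-4.7)^2) = 4.9649
  seg2 = sqrt((-0.1)^2 + (6.4)^2) = 6.4008
  seg3 = sqrt((1.3)^2 + (-7.3)^2) = 7.4148
  seg4 = sqrt((4.7)^2 + (2.4)^2) = 5.2773
  seg5 = sqrt((-7.4)^2 + (1.3)^2) = 7.5133
Total = 31.5711


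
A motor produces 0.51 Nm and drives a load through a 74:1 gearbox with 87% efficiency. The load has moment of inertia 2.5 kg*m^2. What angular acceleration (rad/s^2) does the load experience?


tau_out = tau_motor * N * eta
= 0.51 * 74 * 0.87 = 32.8338 Nm
alpha = tau_out / I = 32.8338 / 2.5
= 13.1335 rad/s^2


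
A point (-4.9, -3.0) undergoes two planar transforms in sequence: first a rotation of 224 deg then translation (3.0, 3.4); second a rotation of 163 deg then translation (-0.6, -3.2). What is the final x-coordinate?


After transform 1:
x1 = cos(224)*-4.9 - sin(224)*-3.0 + 3.0 = 4.4408
y1 = sin(224)*-4.9 + cos(224)*-3.0 + 3.4 = 8.9618
After transform 2:
x2 = cos(163)*4.4408 - sin(163)*8.9618 + -0.6
= -7.4669


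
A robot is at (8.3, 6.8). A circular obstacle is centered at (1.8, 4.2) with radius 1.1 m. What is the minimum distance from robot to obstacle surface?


center_dist = sqrt((8.3-1.8)^2 + (6.8-4.2)^2)
= sqrt(42.25 + 6.76)
= 7.0007
min_dist = center_dist - radius = 7.0007 - 1.1 = 5.9007 m


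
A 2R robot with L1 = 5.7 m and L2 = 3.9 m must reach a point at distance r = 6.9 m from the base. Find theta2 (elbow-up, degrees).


cos(theta2) = (r^2 - L1^2 - L2^2) / (2*L1*L2)
cos(theta2) = (47.61 - 32.49 - 15.21) / 44.46
cos(theta2) = -0.002024
theta2 = 90.116 degrees


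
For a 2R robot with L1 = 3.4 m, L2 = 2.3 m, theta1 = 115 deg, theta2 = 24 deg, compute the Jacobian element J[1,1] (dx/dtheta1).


J[1,1] = -L1*sin(t1) - L2*sin(t1+t2)
= -3.4*sin(115) - 2.3*sin(139)
= -4.5904


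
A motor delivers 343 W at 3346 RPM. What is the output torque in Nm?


omega = 3346 * 2*pi/60 = 350.3923 rad/s
tau = P / omega = 343 / 350.3923
= 0.9789 Nm


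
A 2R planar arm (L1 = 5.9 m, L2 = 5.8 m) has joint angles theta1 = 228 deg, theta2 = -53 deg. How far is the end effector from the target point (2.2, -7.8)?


End effector via forward kinematics:
x = L1*cos(t1) + L2*cos(t1+t2) = -9.7258
y = L1*sin(t1) + L2*sin(t1+t2) = -3.8791
Distance to target:
d = sqrt((2.2 - -9.7258)^2 + (-7.8 - -3.8791)^2)
= sqrt(142.2247 + 15.3738)
= 12.5538 m


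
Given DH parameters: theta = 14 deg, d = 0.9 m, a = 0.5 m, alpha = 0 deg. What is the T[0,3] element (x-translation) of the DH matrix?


T[0,3] = a * cos(theta)
= 0.5 * cos(14 deg)
= 0.5 * 0.9703
= 0.4851


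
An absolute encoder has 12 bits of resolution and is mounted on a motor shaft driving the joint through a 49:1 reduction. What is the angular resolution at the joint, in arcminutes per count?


counts = 2^12 = 4096
effective counts at joint = 4096 * 49 = 200704
resolution = 360*60 / 200704
= 0.1076 arcmin/count


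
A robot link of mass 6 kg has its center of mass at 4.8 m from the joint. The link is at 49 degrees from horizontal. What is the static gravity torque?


tau = m*g*L*cos(angle)
= 6 * 9.81 * 4.8 * cos(49 deg)
= 6 * 9.81 * 4.8 * 0.6561
= 185.355 Nm


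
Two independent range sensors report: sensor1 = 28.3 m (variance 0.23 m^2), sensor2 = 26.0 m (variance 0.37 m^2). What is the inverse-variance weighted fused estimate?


w1 = (1/var1) / (1/var1 + 1/var2)
   = 4.3478 / (4.3478 + 2.7027) = 0.6167
w2 = 1 - w1 = 0.3833
fused = w1*s1 + w2*s2 = 17.4517 + 9.9667
= 27.4183 m


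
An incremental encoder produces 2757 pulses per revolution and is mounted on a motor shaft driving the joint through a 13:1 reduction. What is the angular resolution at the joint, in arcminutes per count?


counts per rev = 2757
effective counts at joint = 2757 * 13 = 35841
resolution = 360*60 / 35841
= 0.6027 arcmin/count


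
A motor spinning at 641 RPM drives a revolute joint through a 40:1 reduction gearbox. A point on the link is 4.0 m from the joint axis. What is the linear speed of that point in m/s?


omega_motor = 641 * 2*pi/60 = 67.1254 rad/s
omega_joint = omega_motor / 40 = 1.6781 rad/s
v = omega_joint * r = 1.6781 * 4.0
= 6.7125 m/s


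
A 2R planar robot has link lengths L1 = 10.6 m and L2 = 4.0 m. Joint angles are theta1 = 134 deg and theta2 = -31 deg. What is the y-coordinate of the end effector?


Convert angles to radians: theta1 = 2.3387, theta2 = -0.5411
y = L1*sin(theta1) + L2*sin(theta1+theta2)
y = 7.625 + 3.8975
y = 11.5225


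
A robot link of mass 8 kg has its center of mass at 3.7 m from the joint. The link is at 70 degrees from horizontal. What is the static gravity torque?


tau = m*g*L*cos(angle)
= 8 * 9.81 * 3.7 * cos(70 deg)
= 8 * 9.81 * 3.7 * 0.342
= 99.3144 Nm


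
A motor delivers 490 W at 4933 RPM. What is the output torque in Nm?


omega = 4933 * 2*pi/60 = 516.5826 rad/s
tau = P / omega = 490 / 516.5826
= 0.9485 Nm


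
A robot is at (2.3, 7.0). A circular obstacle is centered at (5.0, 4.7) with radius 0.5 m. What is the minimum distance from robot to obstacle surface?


center_dist = sqrt((2.3-5.0)^2 + (7.0-4.7)^2)
= sqrt(7.29 + 5.29)
= 3.5468
min_dist = center_dist - radius = 3.5468 - 0.5 = 3.0468 m


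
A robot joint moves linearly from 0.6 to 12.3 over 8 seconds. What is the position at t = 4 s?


s = t/T = 4/8 = 0.5
p(t) = p0 + (pf-p0)*s
= 0.6 + (12.3 - 0.6) * 0.5
= 6.45


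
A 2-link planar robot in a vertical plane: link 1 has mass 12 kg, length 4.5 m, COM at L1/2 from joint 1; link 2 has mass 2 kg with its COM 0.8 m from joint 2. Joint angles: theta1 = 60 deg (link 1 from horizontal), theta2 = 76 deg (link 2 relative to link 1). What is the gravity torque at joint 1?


Horizontal distance from joint 1 to link-1 COM:
  x_c1 = (L1/2)*cos(t1) = 2.25 * 0.5 = 1.125 m
Horizontal distance from joint 1 to link-2 COM:
  x_c2 = L1*cos(t1) + Lc2*cos(t1+t2)
       = 4.5*0.5 + 0.8*-0.7193 = 1.6745 m
tau1 = m1*g*x_c1 + m2*g*x_c2
     = 12*9.81*1.125 + 2*9.81*1.6745
     = 132.435 + 32.8542
     = 165.2892 Nm


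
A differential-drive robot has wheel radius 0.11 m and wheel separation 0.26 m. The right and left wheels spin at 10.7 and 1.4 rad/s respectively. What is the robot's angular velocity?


vR = r*wR = 0.11*10.7 = 1.177 m/s
vL = r*wL = 0.11*1.4 = 0.154 m/s
v = (vR+vL)/2 = 0.6655 m/s
omega = (vR-vL)/L = 3.9346 rad/s
angular velocity = 3.9346 rad/s


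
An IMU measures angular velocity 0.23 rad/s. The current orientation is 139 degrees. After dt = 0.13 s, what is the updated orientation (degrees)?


delta_theta = w * dt = 0.23 * 0.13 = 0.0299 rad
= 1.7131 deg
theta_new = 139 + 1.7131 = 140.7131 deg


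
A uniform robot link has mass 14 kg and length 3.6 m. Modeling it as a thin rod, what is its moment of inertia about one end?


I = (1/3) * m * L^2
= (1/3) * 14 * 3.6^2
= 0.333333 * 14 * 12.96
= 60.48 kg*m^2


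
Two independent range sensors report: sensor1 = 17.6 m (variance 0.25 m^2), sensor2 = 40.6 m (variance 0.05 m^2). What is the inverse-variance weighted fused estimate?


w1 = (1/var1) / (1/var1 + 1/var2)
   = 4.0 / (4.0 + 20.0) = 0.1667
w2 = 1 - w1 = 0.8333
fused = w1*s1 + w2*s2 = 2.9333 + 33.8333
= 36.7667 m


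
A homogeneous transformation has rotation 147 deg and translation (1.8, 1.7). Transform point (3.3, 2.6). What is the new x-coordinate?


x' = cos(theta)*px - sin(theta)*py + tx
= -0.8387*3.3 - 0.5446*2.6 + 1.8
= -2.3837


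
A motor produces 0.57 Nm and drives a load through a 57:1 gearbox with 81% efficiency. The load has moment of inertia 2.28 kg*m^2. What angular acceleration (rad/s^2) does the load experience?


tau_out = tau_motor * N * eta
= 0.57 * 57 * 0.81 = 26.3169 Nm
alpha = tau_out / I = 26.3169 / 2.28
= 11.5425 rad/s^2


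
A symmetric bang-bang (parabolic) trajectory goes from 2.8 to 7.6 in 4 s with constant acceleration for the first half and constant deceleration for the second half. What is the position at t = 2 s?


Symmetric rest-to-rest: each phase covers (pf-p0)/2 in time T/2. 0.5*a*(T/2)^2 = (pf-p0)/2 => a = 4*(pf-p0)/T^2
a = 4*(7.6-2.8)/4^2 = 1.2
t = 2 is in the acceleration phase (t <= T/2).
p = p0 + 0.5*a*t^2 = 2.8 + 0.5*1.2*2^2
= 5.2


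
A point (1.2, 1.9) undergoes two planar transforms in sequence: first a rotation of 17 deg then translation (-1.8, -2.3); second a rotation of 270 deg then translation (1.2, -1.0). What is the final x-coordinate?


After transform 1:
x1 = cos(17)*1.2 - sin(17)*1.9 + -1.8 = -1.2079
y1 = sin(17)*1.2 + cos(17)*1.9 + -2.3 = -0.1322
After transform 2:
x2 = cos(270)*-1.2079 - sin(270)*-0.1322 + 1.2
= 1.0678


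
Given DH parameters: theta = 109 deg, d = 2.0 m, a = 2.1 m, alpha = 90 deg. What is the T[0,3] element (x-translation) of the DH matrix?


T[0,3] = a * cos(theta)
= 2.1 * cos(109 deg)
= 2.1 * -0.3256
= -0.6837


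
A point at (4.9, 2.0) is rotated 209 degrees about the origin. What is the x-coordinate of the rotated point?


x' = x*cos(theta) - y*sin(theta)
cos(209 deg) = -0.8746, sin(209 deg) = -0.4848
x' = 4.9 * -0.8746 - 2.0 * -0.4848
= -4.2856 - -0.9696
= -3.316


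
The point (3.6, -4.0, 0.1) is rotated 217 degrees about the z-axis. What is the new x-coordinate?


Rotation about z-axis: x' = x*cos(theta) - y*sin(theta)
= 3.6 * -0.7986 - -4.0 * -0.6018
= -5.2823


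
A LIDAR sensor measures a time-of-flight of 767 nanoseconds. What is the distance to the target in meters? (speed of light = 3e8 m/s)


tof = 767 ns = 7.67e-07 s
dist = c * tof / 2
= 3e8 * 7.67e-07 / 2
= 115.05 m


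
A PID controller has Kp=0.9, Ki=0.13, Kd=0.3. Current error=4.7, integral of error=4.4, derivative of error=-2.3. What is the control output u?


u = Kp*e + Ki*int(e) + Kd*de/dt
= 0.9*4.7 + 0.13*4.4 + 0.3*(-2.3)
= 4.23 + 0.572 + -0.69
= 4.112


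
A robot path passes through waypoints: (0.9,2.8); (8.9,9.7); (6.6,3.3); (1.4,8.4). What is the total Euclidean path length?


Segment lengths:
  seg1 = sqrt((8.0)^2 + (6.9)^2) = 10.5646
  seg2 = sqrt((-2.3)^2 + (-6.4)^2) = 6.8007
  seg3 = sqrt((-5.2)^2 + (5.1)^2) = 7.2835
Total = 24.6488


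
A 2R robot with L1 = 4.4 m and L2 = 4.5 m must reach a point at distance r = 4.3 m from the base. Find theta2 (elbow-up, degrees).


cos(theta2) = (r^2 - L1^2 - L2^2) / (2*L1*L2)
cos(theta2) = (18.49 - 19.36 - 20.25) / 39.6
cos(theta2) = -0.533333
theta2 = 122.231 degrees


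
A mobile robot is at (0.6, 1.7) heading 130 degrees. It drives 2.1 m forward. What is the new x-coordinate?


x_new = x0 + d*cos(theta)
= 0.6 + 2.1*cos(130)
= 0.6 + -1.3499
= -0.7499


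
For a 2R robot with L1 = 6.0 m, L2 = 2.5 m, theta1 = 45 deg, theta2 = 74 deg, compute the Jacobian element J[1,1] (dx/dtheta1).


J[1,1] = -L1*sin(t1) - L2*sin(t1+t2)
= -6.0*sin(45) - 2.5*sin(119)
= -6.4292


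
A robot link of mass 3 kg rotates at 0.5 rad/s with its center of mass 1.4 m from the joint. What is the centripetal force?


F = m * omega^2 * r
= 3 * 0.5^2 * 1.4
= 3 * 0.25 * 1.4
= 1.05 N


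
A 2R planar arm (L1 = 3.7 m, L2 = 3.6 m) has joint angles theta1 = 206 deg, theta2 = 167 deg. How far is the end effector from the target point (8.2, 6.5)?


End effector via forward kinematics:
x = L1*cos(t1) + L2*cos(t1+t2) = 0.1822
y = L1*sin(t1) + L2*sin(t1+t2) = -0.8121
Distance to target:
d = sqrt((8.2 - 0.1822)^2 + (6.5 - -0.8121)^2)
= sqrt(64.2852 + 53.4675)
= 10.8514 m


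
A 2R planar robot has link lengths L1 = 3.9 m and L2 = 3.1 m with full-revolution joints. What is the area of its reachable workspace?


r_max = L1 + L2 = 7.0 m
r_min = |L1 - L2| = 0.8 m
Area = pi*(r_max^2 - r_min^2)
= pi*(49.0 - 0.64)
= pi * 48.36
= 151.9274 m^2


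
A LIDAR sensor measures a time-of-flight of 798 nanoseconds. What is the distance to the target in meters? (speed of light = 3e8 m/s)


tof = 798 ns = 7.98e-07 s
dist = c * tof / 2
= 3e8 * 7.98e-07 / 2
= 119.7 m


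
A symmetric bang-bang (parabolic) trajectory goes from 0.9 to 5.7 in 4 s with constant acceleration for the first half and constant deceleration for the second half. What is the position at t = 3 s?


Symmetric rest-to-rest: each phase covers (pf-p0)/2 in time T/2. 0.5*a*(T/2)^2 = (pf-p0)/2 => a = 4*(pf-p0)/T^2
a = 4*(5.7-0.9)/4^2 = 1.2
t = 3 is in the deceleration phase (t > T/2).
p = pf - 0.5*a*(T-t)^2 = 5.7 - 0.5*1.2*1^2
= 5.1


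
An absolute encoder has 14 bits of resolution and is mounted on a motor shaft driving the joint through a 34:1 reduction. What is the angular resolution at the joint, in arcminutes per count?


counts = 2^14 = 16384
effective counts at joint = 16384 * 34 = 557056
resolution = 360*60 / 557056
= 0.0388 arcmin/count


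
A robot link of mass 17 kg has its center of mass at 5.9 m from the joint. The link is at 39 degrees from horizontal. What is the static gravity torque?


tau = m*g*L*cos(angle)
= 17 * 9.81 * 5.9 * cos(39 deg)
= 17 * 9.81 * 5.9 * 0.7771
= 764.6673 Nm


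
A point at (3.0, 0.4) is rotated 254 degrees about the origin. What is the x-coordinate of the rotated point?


x' = x*cos(theta) - y*sin(theta)
cos(254 deg) = -0.2756, sin(254 deg) = -0.9613
x' = 3.0 * -0.2756 - 0.4 * -0.9613
= -0.8269 - -0.3845
= -0.4424


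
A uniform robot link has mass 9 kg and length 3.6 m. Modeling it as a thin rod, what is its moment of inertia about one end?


I = (1/3) * m * L^2
= (1/3) * 9 * 3.6^2
= 0.333333 * 9 * 12.96
= 38.88 kg*m^2


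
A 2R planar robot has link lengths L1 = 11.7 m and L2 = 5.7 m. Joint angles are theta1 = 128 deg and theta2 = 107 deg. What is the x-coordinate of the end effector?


Convert angles to radians: theta1 = 2.234, theta2 = 1.8675
x = L1*cos(theta1) + L2*cos(theta1+theta2)
x = -7.2032 + -3.2694
x = -10.4726


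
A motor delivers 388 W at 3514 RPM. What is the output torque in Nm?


omega = 3514 * 2*pi/60 = 367.9852 rad/s
tau = P / omega = 388 / 367.9852
= 1.0544 Nm


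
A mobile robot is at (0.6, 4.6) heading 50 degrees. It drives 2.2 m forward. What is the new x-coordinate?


x_new = x0 + d*cos(theta)
= 0.6 + 2.2*cos(50)
= 0.6 + 1.4141
= 2.0141


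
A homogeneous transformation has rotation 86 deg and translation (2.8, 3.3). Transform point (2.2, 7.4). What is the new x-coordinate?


x' = cos(theta)*px - sin(theta)*py + tx
= 0.0698*2.2 - 0.9976*7.4 + 2.8
= -4.4285


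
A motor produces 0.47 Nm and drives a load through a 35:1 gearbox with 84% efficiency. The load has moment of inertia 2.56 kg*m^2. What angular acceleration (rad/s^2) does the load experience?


tau_out = tau_motor * N * eta
= 0.47 * 35 * 0.84 = 13.818 Nm
alpha = tau_out / I = 13.818 / 2.56
= 5.3977 rad/s^2


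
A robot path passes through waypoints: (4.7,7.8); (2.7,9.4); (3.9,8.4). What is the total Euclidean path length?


Segment lengths:
  seg1 = sqrt((-2.0)^2 + (1.6)^2) = 2.5612
  seg2 = sqrt((1.2)^2 + (-1.0)^2) = 1.562
Total = 4.1233


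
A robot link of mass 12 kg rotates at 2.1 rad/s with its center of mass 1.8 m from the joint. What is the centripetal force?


F = m * omega^2 * r
= 12 * 2.1^2 * 1.8
= 12 * 4.41 * 1.8
= 95.256 N


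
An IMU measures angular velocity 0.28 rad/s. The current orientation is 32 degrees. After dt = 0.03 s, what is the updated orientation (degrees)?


delta_theta = w * dt = 0.28 * 0.03 = 0.0084 rad
= 0.4813 deg
theta_new = 32 + 0.4813 = 32.4813 deg


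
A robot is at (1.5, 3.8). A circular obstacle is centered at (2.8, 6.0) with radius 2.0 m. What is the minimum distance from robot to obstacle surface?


center_dist = sqrt((1.5-2.8)^2 + (3.8-6.0)^2)
= sqrt(1.69 + 4.84)
= 2.5554
min_dist = center_dist - radius = 2.5554 - 2.0 = 0.5554 m


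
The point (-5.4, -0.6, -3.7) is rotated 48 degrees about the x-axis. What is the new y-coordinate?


Rotation about x-axis: y' = y*cos(theta) - z*sin(theta)
= -0.6 * 0.6691 - -3.7 * 0.7431
= 2.3482


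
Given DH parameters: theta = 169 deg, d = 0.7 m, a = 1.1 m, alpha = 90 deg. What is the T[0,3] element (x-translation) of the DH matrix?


T[0,3] = a * cos(theta)
= 1.1 * cos(169 deg)
= 1.1 * -0.9816
= -1.0798


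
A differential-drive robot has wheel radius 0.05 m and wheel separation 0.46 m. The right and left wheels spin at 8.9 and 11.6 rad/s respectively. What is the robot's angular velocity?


vR = r*wR = 0.05*8.9 = 0.445 m/s
vL = r*wL = 0.05*11.6 = 0.58 m/s
v = (vR+vL)/2 = 0.5125 m/s
omega = (vR-vL)/L = -0.2935 rad/s
angular velocity = -0.2935 rad/s


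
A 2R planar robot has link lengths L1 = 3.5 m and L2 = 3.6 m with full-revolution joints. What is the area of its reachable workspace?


r_max = L1 + L2 = 7.1 m
r_min = |L1 - L2| = 0.1 m
Area = pi*(r_max^2 - r_min^2)
= pi*(50.41 - 0.01)
= pi * 50.4
= 158.3363 m^2


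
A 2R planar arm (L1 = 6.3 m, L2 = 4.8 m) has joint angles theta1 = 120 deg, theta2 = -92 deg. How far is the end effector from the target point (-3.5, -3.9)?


End effector via forward kinematics:
x = L1*cos(t1) + L2*cos(t1+t2) = 1.0881
y = L1*sin(t1) + L2*sin(t1+t2) = 7.7094
Distance to target:
d = sqrt((-3.5 - 1.0881)^2 + (-3.9 - 7.7094)^2)
= sqrt(21.0511 + 134.7787)
= 12.4832 m


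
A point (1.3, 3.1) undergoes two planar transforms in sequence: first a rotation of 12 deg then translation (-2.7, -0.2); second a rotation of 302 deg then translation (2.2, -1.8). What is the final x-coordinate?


After transform 1:
x1 = cos(12)*1.3 - sin(12)*3.1 + -2.7 = -2.0729
y1 = sin(12)*1.3 + cos(12)*3.1 + -0.2 = 3.1025
After transform 2:
x2 = cos(302)*-2.0729 - sin(302)*3.1025 + 2.2
= 3.7326


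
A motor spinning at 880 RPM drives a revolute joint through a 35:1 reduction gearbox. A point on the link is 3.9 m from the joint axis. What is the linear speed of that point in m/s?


omega_motor = 880 * 2*pi/60 = 92.1534 rad/s
omega_joint = omega_motor / 35 = 2.633 rad/s
v = omega_joint * r = 2.633 * 3.9
= 10.2685 m/s


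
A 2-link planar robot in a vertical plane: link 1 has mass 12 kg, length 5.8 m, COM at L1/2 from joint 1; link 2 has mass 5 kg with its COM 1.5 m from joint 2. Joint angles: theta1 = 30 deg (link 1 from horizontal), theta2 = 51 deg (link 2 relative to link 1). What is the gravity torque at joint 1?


Horizontal distance from joint 1 to link-1 COM:
  x_c1 = (L1/2)*cos(t1) = 2.9 * 0.866 = 2.5115 m
Horizontal distance from joint 1 to link-2 COM:
  x_c2 = L1*cos(t1) + Lc2*cos(t1+t2)
       = 5.8*0.866 + 1.5*0.1564 = 5.2576 m
tau1 = m1*g*x_c1 + m2*g*x_c2
     = 12*9.81*2.5115 + 5*9.81*5.2576
     = 295.6507 + 257.8852
     = 553.5359 Nm


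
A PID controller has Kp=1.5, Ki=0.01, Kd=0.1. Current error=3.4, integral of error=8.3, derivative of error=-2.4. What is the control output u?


u = Kp*e + Ki*int(e) + Kd*de/dt
= 1.5*3.4 + 0.01*8.3 + 0.1*(-2.4)
= 5.1 + 0.083 + -0.24
= 4.943


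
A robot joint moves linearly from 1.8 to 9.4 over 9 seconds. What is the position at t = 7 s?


s = t/T = 7/9 = 0.7778
p(t) = p0 + (pf-p0)*s
= 1.8 + (9.4 - 1.8) * 0.7778
= 7.7111


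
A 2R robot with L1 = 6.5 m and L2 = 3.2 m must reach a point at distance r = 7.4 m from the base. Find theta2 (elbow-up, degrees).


cos(theta2) = (r^2 - L1^2 - L2^2) / (2*L1*L2)
cos(theta2) = (54.76 - 42.25 - 10.24) / 41.6
cos(theta2) = 0.054567
theta2 = 86.872 degrees


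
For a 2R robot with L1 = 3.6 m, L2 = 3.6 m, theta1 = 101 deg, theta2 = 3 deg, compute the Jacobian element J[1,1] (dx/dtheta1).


J[1,1] = -L1*sin(t1) - L2*sin(t1+t2)
= -3.6*sin(101) - 3.6*sin(104)
= -7.0269


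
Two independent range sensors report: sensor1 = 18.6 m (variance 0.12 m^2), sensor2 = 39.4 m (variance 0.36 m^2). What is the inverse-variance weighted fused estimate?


w1 = (1/var1) / (1/var1 + 1/var2)
   = 8.3333 / (8.3333 + 2.7778) = 0.75
w2 = 1 - w1 = 0.25
fused = w1*s1 + w2*s2 = 13.95 + 9.85
= 23.8 m


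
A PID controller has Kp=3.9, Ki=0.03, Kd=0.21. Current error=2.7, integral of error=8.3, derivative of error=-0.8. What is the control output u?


u = Kp*e + Ki*int(e) + Kd*de/dt
= 3.9*2.7 + 0.03*8.3 + 0.21*(-0.8)
= 10.53 + 0.249 + -0.168
= 10.611


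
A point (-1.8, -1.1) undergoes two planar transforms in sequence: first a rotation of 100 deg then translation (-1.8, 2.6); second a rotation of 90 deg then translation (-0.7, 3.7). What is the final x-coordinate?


After transform 1:
x1 = cos(100)*-1.8 - sin(100)*-1.1 + -1.8 = -0.4041
y1 = sin(100)*-1.8 + cos(100)*-1.1 + 2.6 = 1.0184
After transform 2:
x2 = cos(90)*-0.4041 - sin(90)*1.0184 + -0.7
= -1.7184


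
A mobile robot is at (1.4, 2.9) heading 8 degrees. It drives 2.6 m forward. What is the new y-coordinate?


y_new = y0 + d*sin(theta)
= 2.9 + 2.6*sin(8)
= 2.9 + 0.3619
= 3.2619


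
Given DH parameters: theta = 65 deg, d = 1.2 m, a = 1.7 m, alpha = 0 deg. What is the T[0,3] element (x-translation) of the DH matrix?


T[0,3] = a * cos(theta)
= 1.7 * cos(65 deg)
= 1.7 * 0.4226
= 0.7185


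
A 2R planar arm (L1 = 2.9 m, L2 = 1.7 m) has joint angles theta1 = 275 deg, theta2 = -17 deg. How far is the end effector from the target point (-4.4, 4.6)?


End effector via forward kinematics:
x = L1*cos(t1) + L2*cos(t1+t2) = -0.1007
y = L1*sin(t1) + L2*sin(t1+t2) = -4.5518
Distance to target:
d = sqrt((-4.4 - -0.1007)^2 + (4.6 - -4.5518)^2)
= sqrt(18.484 + 83.7557)
= 10.1114 m


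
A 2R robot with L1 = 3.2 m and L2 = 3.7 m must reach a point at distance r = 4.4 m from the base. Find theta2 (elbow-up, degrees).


cos(theta2) = (r^2 - L1^2 - L2^2) / (2*L1*L2)
cos(theta2) = (19.36 - 10.24 - 13.69) / 23.68
cos(theta2) = -0.19299
theta2 = 101.1273 degrees


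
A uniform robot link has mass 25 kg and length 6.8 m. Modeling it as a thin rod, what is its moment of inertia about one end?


I = (1/3) * m * L^2
= (1/3) * 25 * 6.8^2
= 0.333333 * 25 * 46.24
= 385.3333 kg*m^2


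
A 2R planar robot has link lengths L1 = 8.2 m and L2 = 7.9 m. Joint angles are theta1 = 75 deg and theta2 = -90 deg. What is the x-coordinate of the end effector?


Convert angles to radians: theta1 = 1.309, theta2 = -1.5708
x = L1*cos(theta1) + L2*cos(theta1+theta2)
x = 2.1223 + 7.6308
x = 9.7531


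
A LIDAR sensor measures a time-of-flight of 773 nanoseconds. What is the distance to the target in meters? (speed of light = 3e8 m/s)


tof = 773 ns = 7.73e-07 s
dist = c * tof / 2
= 3e8 * 7.73e-07 / 2
= 115.95 m


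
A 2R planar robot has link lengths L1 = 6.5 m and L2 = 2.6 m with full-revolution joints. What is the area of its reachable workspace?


r_max = L1 + L2 = 9.1 m
r_min = |L1 - L2| = 3.9 m
Area = pi*(r_max^2 - r_min^2)
= pi*(82.81 - 15.21)
= pi * 67.6
= 212.3717 m^2


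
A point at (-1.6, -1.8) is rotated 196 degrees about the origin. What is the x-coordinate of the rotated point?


x' = x*cos(theta) - y*sin(theta)
cos(196 deg) = -0.9613, sin(196 deg) = -0.2756
x' = -1.6 * -0.9613 - -1.8 * -0.2756
= 1.538 - 0.4961
= 1.0419


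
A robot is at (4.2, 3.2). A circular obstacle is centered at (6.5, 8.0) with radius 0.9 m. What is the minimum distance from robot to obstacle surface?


center_dist = sqrt((4.2-6.5)^2 + (3.2-8.0)^2)
= sqrt(5.29 + 23.04)
= 5.3226
min_dist = center_dist - radius = 5.3226 - 0.9 = 4.4226 m


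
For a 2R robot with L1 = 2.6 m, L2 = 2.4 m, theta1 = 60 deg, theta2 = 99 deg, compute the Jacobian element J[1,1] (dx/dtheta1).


J[1,1] = -L1*sin(t1) - L2*sin(t1+t2)
= -2.6*sin(60) - 2.4*sin(159)
= -3.1117


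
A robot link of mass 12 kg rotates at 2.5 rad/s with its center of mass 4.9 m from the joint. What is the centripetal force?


F = m * omega^2 * r
= 12 * 2.5^2 * 4.9
= 12 * 6.25 * 4.9
= 367.5 N


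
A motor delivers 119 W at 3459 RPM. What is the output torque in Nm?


omega = 3459 * 2*pi/60 = 362.2256 rad/s
tau = P / omega = 119 / 362.2256
= 0.3285 Nm


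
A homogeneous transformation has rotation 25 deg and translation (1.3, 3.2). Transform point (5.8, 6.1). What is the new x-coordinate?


x' = cos(theta)*px - sin(theta)*py + tx
= 0.9063*5.8 - 0.4226*6.1 + 1.3
= 3.9786


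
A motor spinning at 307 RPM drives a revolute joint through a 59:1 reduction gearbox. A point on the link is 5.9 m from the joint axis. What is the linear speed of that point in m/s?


omega_motor = 307 * 2*pi/60 = 32.149 rad/s
omega_joint = omega_motor / 59 = 0.5449 rad/s
v = omega_joint * r = 0.5449 * 5.9
= 3.2149 m/s


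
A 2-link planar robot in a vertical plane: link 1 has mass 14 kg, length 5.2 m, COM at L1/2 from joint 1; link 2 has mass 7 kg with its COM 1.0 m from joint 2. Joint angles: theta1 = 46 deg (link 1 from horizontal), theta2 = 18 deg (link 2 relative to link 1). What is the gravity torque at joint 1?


Horizontal distance from joint 1 to link-1 COM:
  x_c1 = (L1/2)*cos(t1) = 2.6 * 0.6947 = 1.8061 m
Horizontal distance from joint 1 to link-2 COM:
  x_c2 = L1*cos(t1) + Lc2*cos(t1+t2)
       = 5.2*0.6947 + 1.0*0.4384 = 4.0506 m
tau1 = m1*g*x_c1 + m2*g*x_c2
     = 14*9.81*1.8061 + 7*9.81*4.0506
     = 248.0514 + 278.1543
     = 526.2057 Nm


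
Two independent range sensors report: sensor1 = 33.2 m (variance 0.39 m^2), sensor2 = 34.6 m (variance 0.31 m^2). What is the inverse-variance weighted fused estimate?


w1 = (1/var1) / (1/var1 + 1/var2)
   = 2.5641 / (2.5641 + 3.2258) = 0.4429
w2 = 1 - w1 = 0.5571
fused = w1*s1 + w2*s2 = 14.7029 + 19.2771
= 33.98 m


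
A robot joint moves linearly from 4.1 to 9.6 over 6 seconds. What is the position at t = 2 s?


s = t/T = 2/6 = 0.3333
p(t) = p0 + (pf-p0)*s
= 4.1 + (9.6 - 4.1) * 0.3333
= 5.9333


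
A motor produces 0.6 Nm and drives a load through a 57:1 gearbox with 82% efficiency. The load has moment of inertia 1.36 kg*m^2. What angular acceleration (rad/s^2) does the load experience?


tau_out = tau_motor * N * eta
= 0.6 * 57 * 0.82 = 28.044 Nm
alpha = tau_out / I = 28.044 / 1.36
= 20.6206 rad/s^2


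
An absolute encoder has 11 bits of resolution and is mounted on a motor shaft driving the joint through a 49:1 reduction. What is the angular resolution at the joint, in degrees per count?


counts = 2^11 = 2048
effective counts at joint = 2048 * 49 = 100352
resolution = 360 / 100352
= 0.0036 deg/count


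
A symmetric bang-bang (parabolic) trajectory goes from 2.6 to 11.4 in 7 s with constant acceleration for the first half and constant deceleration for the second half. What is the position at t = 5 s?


Symmetric rest-to-rest: each phase covers (pf-p0)/2 in time T/2. 0.5*a*(T/2)^2 = (pf-p0)/2 => a = 4*(pf-p0)/T^2
a = 4*(11.4-2.6)/7^2 = 0.7184
t = 5 is in the deceleration phase (t > T/2).
p = pf - 0.5*a*(T-t)^2 = 11.4 - 0.5*0.7184*2^2
= 9.9633


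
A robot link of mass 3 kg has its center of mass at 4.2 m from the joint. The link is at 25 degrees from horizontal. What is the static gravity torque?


tau = m*g*L*cos(angle)
= 3 * 9.81 * 4.2 * cos(25 deg)
= 3 * 9.81 * 4.2 * 0.9063
= 112.0251 Nm


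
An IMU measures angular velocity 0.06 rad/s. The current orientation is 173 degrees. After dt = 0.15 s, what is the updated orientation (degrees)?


delta_theta = w * dt = 0.06 * 0.15 = 0.009 rad
= 0.5157 deg
theta_new = 173 + 0.5157 = 173.5157 deg


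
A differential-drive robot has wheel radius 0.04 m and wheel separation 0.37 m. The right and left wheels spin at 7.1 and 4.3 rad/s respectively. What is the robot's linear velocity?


vR = r*wR = 0.04*7.1 = 0.284 m/s
vL = r*wL = 0.04*4.3 = 0.172 m/s
v = (vR+vL)/2 = 0.228 m/s
omega = (vR-vL)/L = 0.3027 rad/s
linear velocity = 0.228 m/s


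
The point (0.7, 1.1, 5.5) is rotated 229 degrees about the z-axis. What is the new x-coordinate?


Rotation about z-axis: x' = x*cos(theta) - y*sin(theta)
= 0.7 * -0.6561 - 1.1 * -0.7547
= 0.3709


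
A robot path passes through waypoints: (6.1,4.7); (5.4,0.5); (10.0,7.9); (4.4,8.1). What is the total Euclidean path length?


Segment lengths:
  seg1 = sqrt((-0.7)^2 + (-4.2)^2) = 4.2579
  seg2 = sqrt((4.6)^2 + (7.4)^2) = 8.7132
  seg3 = sqrt((-5.6)^2 + (0.2)^2) = 5.6036
Total = 18.5747


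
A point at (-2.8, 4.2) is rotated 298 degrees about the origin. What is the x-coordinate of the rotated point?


x' = x*cos(theta) - y*sin(theta)
cos(298 deg) = 0.4695, sin(298 deg) = -0.8829
x' = -2.8 * 0.4695 - 4.2 * -0.8829
= -1.3145 - -3.7084
= 2.3939


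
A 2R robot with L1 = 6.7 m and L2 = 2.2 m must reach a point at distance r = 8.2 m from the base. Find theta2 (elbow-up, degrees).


cos(theta2) = (r^2 - L1^2 - L2^2) / (2*L1*L2)
cos(theta2) = (67.24 - 44.89 - 4.84) / 29.48
cos(theta2) = 0.593962
theta2 = 53.5613 degrees


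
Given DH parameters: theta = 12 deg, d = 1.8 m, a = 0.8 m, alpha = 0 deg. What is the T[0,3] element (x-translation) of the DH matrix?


T[0,3] = a * cos(theta)
= 0.8 * cos(12 deg)
= 0.8 * 0.9781
= 0.7825


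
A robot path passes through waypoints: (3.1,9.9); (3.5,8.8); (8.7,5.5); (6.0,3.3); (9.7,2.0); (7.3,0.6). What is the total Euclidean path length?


Segment lengths:
  seg1 = sqrt((0.4)^2 + (-1.1)^2) = 1.1705
  seg2 = sqrt((5.2)^2 + (-3.3)^2) = 6.1587
  seg3 = sqrt((-2.7)^2 + (-2.2)^2) = 3.4828
  seg4 = sqrt((3.7)^2 + (-1.3)^2) = 3.9217
  seg5 = sqrt((-2.4)^2 + (-1.4)^2) = 2.7785
Total = 17.5122


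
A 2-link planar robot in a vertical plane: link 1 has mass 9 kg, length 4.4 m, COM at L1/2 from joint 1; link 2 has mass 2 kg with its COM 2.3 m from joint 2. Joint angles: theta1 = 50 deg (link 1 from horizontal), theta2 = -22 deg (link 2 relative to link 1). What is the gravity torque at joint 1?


Horizontal distance from joint 1 to link-1 COM:
  x_c1 = (L1/2)*cos(t1) = 2.2 * 0.6428 = 1.4141 m
Horizontal distance from joint 1 to link-2 COM:
  x_c2 = L1*cos(t1) + Lc2*cos(t1+t2)
       = 4.4*0.6428 + 2.3*0.8829 = 4.859 m
tau1 = m1*g*x_c1 + m2*g*x_c2
     = 9*9.81*1.4141 + 2*9.81*4.859
     = 124.8538 + 95.3345
     = 220.1882 Nm


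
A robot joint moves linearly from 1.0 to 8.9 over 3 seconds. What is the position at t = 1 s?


s = t/T = 1/3 = 0.3333
p(t) = p0 + (pf-p0)*s
= 1.0 + (8.9 - 1.0) * 0.3333
= 3.6333


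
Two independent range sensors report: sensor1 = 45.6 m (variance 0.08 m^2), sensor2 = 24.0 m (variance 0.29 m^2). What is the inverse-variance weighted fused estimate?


w1 = (1/var1) / (1/var1 + 1/var2)
   = 12.5 / (12.5 + 3.4483) = 0.7838
w2 = 1 - w1 = 0.2162
fused = w1*s1 + w2*s2 = 35.7405 + 5.1892
= 40.9297 m


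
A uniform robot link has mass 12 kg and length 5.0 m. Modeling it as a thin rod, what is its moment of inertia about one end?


I = (1/3) * m * L^2
= (1/3) * 12 * 5.0^2
= 0.333333 * 12 * 25.0
= 100.0 kg*m^2


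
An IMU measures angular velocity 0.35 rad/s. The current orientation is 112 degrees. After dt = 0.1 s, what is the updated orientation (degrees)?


delta_theta = w * dt = 0.35 * 0.1 = 0.035 rad
= 2.0054 deg
theta_new = 112 + 2.0054 = 114.0054 deg


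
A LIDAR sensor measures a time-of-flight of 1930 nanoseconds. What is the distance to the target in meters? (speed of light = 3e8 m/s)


tof = 1930 ns = 1.93e-06 s
dist = c * tof / 2
= 3e8 * 1.93e-06 / 2
= 289.5 m


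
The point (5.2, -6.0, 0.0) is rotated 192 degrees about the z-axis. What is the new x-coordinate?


Rotation about z-axis: x' = x*cos(theta) - y*sin(theta)
= 5.2 * -0.9781 - -6.0 * -0.2079
= -6.3338


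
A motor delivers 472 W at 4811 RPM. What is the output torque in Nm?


omega = 4811 * 2*pi/60 = 503.8067 rad/s
tau = P / omega = 472 / 503.8067
= 0.9369 Nm


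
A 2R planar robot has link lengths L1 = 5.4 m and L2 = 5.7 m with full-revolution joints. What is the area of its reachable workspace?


r_max = L1 + L2 = 11.1 m
r_min = |L1 - L2| = 0.3 m
Area = pi*(r_max^2 - r_min^2)
= pi*(123.21 - 0.09)
= pi * 123.12
= 386.7929 m^2


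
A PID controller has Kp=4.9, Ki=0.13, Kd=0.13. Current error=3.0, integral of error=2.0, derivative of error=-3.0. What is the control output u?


u = Kp*e + Ki*int(e) + Kd*de/dt
= 4.9*3.0 + 0.13*2.0 + 0.13*(-3.0)
= 14.7 + 0.26 + -0.39
= 14.57


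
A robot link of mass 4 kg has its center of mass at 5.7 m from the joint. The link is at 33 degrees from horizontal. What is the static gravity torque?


tau = m*g*L*cos(angle)
= 4 * 9.81 * 5.7 * cos(33 deg)
= 4 * 9.81 * 5.7 * 0.8387
= 187.5838 Nm


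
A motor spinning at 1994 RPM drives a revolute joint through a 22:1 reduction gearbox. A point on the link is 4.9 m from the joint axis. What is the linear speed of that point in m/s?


omega_motor = 1994 * 2*pi/60 = 208.8112 rad/s
omega_joint = omega_motor / 22 = 9.4914 rad/s
v = omega_joint * r = 9.4914 * 4.9
= 46.5079 m/s


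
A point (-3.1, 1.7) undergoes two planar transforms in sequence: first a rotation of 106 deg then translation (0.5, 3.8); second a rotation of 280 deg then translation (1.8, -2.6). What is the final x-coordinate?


After transform 1:
x1 = cos(106)*-3.1 - sin(106)*1.7 + 0.5 = -0.2797
y1 = sin(106)*-3.1 + cos(106)*1.7 + 3.8 = 0.3515
After transform 2:
x2 = cos(280)*-0.2797 - sin(280)*0.3515 + 1.8
= 2.0976


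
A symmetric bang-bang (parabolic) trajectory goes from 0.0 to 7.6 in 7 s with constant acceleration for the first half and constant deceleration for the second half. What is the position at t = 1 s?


Symmetric rest-to-rest: each phase covers (pf-p0)/2 in time T/2. 0.5*a*(T/2)^2 = (pf-p0)/2 => a = 4*(pf-p0)/T^2
a = 4*(7.6-0.0)/7^2 = 0.6204
t = 1 is in the acceleration phase (t <= T/2).
p = p0 + 0.5*a*t^2 = 0.0 + 0.5*0.6204*1^2
= 0.3102


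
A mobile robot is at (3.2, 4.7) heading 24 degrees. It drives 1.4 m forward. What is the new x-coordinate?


x_new = x0 + d*cos(theta)
= 3.2 + 1.4*cos(24)
= 3.2 + 1.279
= 4.479


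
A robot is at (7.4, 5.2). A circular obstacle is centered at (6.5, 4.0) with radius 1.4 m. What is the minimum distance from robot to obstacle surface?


center_dist = sqrt((7.4-6.5)^2 + (5.2-4.0)^2)
= sqrt(0.81 + 1.44)
= 1.5
min_dist = center_dist - radius = 1.5 - 1.4 = 0.1 m


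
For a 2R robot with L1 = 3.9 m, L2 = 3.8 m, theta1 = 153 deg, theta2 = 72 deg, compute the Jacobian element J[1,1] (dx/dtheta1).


J[1,1] = -L1*sin(t1) - L2*sin(t1+t2)
= -3.9*sin(153) - 3.8*sin(225)
= 0.9164


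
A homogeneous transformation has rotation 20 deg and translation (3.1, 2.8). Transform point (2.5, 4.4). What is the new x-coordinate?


x' = cos(theta)*px - sin(theta)*py + tx
= 0.9397*2.5 - 0.342*4.4 + 3.1
= 3.9443


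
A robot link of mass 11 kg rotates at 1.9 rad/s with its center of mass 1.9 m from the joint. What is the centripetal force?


F = m * omega^2 * r
= 11 * 1.9^2 * 1.9
= 11 * 3.61 * 1.9
= 75.449 N


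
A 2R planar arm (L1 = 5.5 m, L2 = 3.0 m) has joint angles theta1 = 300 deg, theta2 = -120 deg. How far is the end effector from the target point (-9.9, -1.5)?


End effector via forward kinematics:
x = L1*cos(t1) + L2*cos(t1+t2) = -0.25
y = L1*sin(t1) + L2*sin(t1+t2) = -4.7631
Distance to target:
d = sqrt((-9.9 - -0.25)^2 + (-1.5 - -4.7631)^2)
= sqrt(93.1225 + 10.6481)
= 10.1868 m


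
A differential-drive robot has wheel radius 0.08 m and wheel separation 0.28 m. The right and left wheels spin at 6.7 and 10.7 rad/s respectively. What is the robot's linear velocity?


vR = r*wR = 0.08*6.7 = 0.536 m/s
vL = r*wL = 0.08*10.7 = 0.856 m/s
v = (vR+vL)/2 = 0.696 m/s
omega = (vR-vL)/L = -1.1429 rad/s
linear velocity = 0.696 m/s


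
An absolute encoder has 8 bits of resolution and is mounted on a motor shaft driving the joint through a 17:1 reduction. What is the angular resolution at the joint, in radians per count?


counts = 2^8 = 256
effective counts at joint = 256 * 17 = 4352
resolution = 2*pi / 4352
= 0.0014 rad/count


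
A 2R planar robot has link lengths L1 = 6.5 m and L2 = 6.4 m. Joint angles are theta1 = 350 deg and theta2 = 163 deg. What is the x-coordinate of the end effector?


Convert angles to radians: theta1 = 6.1087, theta2 = 2.8449
x = L1*cos(theta1) + L2*cos(theta1+theta2)
x = 6.4013 + -5.7024
x = 0.6988
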